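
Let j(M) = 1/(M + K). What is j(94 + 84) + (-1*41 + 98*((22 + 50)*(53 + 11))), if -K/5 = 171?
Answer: 305694610/677 ≈ 4.5154e+5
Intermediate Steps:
K = -855 (K = -5*171 = -855)
j(M) = 1/(-855 + M) (j(M) = 1/(M - 855) = 1/(-855 + M))
j(94 + 84) + (-1*41 + 98*((22 + 50)*(53 + 11))) = 1/(-855 + (94 + 84)) + (-1*41 + 98*((22 + 50)*(53 + 11))) = 1/(-855 + 178) + (-41 + 98*(72*64)) = 1/(-677) + (-41 + 98*4608) = -1/677 + (-41 + 451584) = -1/677 + 451543 = 305694610/677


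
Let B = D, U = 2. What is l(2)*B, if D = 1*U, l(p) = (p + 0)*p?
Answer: 8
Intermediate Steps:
l(p) = p² (l(p) = p*p = p²)
D = 2 (D = 1*2 = 2)
B = 2
l(2)*B = 2²*2 = 4*2 = 8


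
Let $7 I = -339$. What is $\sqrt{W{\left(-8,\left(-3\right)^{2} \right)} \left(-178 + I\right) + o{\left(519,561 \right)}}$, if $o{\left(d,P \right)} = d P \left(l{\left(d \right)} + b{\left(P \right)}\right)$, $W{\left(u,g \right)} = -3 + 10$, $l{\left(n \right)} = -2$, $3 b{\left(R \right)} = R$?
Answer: $\sqrt{53862830} \approx 7339.1$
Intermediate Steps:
$I = - \frac{339}{7}$ ($I = \frac{1}{7} \left(-339\right) = - \frac{339}{7} \approx -48.429$)
$b{\left(R \right)} = \frac{R}{3}$
$W{\left(u,g \right)} = 7$
$o{\left(d,P \right)} = P d \left(-2 + \frac{P}{3}\right)$ ($o{\left(d,P \right)} = d P \left(-2 + \frac{P}{3}\right) = P d \left(-2 + \frac{P}{3}\right)$)
$\sqrt{W{\left(-8,\left(-3\right)^{2} \right)} \left(-178 + I\right) + o{\left(519,561 \right)}} = \sqrt{7 \left(-178 - \frac{339}{7}\right) + \frac{1}{3} \cdot 561 \cdot 519 \left(-6 + 561\right)} = \sqrt{7 \left(- \frac{1585}{7}\right) + \frac{1}{3} \cdot 561 \cdot 519 \cdot 555} = \sqrt{-1585 + 53864415} = \sqrt{53862830}$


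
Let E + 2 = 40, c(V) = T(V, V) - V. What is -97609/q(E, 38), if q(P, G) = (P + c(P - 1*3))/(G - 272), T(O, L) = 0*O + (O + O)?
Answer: 22840506/73 ≈ 3.1288e+5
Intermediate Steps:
T(O, L) = 2*O (T(O, L) = 0 + 2*O = 2*O)
c(V) = V (c(V) = 2*V - V = V)
E = 38 (E = -2 + 40 = 38)
q(P, G) = (-3 + 2*P)/(-272 + G) (q(P, G) = (P + (P - 1*3))/(G - 272) = (P + (P - 3))/(-272 + G) = (P + (-3 + P))/(-272 + G) = (-3 + 2*P)/(-272 + G))
-97609/q(E, 38) = -97609*(-272 + 38)/(-3 + 2*38) = -97609*(-234/(-3 + 76)) = -97609/((-1/234*73)) = -97609/(-73/234) = -97609*(-234/73) = 22840506/73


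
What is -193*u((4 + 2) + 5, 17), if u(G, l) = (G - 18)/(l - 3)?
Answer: 193/2 ≈ 96.500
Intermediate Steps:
u(G, l) = (-18 + G)/(-3 + l)
-193*u((4 + 2) + 5, 17) = -193*(-18 + ((4 + 2) + 5))/(-3 + 17) = -193*(-18 + (6 + 5))/14 = -193*(-18 + 11)/14 = -193*(-7)/14 = -193*(-½) = 193/2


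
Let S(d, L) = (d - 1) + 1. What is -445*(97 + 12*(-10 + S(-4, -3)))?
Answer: 31595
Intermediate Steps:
S(d, L) = d (S(d, L) = (-1 + d) + 1 = d)
-445*(97 + 12*(-10 + S(-4, -3))) = -445*(97 + 12*(-10 - 4)) = -445*(97 + 12*(-14)) = -445*(97 - 168) = -445*(-71) = 31595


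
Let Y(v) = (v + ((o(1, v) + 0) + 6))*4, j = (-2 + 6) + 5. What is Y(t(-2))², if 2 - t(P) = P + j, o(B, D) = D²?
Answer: 10816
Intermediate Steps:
j = 9 (j = 4 + 5 = 9)
t(P) = -7 - P (t(P) = 2 - (P + 9) = 2 - (9 + P) = 2 + (-9 - P) = -7 - P)
Y(v) = 24 + 4*v + 4*v² (Y(v) = (v + ((v² + 0) + 6))*4 = (v + (v² + 6))*4 = (v + (6 + v²))*4 = (6 + v + v²)*4 = 24 + 4*v + 4*v²)
Y(t(-2))² = (24 + 4*(-7 - 1*(-2)) + 4*(-7 - 1*(-2))²)² = (24 + 4*(-7 + 2) + 4*(-7 + 2)²)² = (24 + 4*(-5) + 4*(-5)²)² = (24 - 20 + 4*25)² = (24 - 20 + 100)² = 104² = 10816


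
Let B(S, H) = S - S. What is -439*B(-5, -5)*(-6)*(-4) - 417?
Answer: -417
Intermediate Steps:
B(S, H) = 0
-439*B(-5, -5)*(-6)*(-4) - 417 = -439*0*(-6)*(-4) - 417 = -0*(-4) - 417 = -439*0 - 417 = 0 - 417 = -417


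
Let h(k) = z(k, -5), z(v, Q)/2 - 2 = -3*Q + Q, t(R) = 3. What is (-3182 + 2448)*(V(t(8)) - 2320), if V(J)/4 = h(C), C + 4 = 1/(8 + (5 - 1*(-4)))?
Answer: 1632416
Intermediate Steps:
C = -67/17 (C = -4 + 1/(8 + (5 - 1*(-4))) = -4 + 1/(8 + (5 + 4)) = -4 + 1/(8 + 9) = -4 + 1/17 = -67/17 ≈ -3.9412)
z(v, Q) = 4 - 4*Q (z(v, Q) = 4 + 2*(-3*Q + Q) = 4 + 2*(-2*Q) = 4 - 4*Q)
h(k) = 24 (h(k) = 4 - 4*(-5) = 4 + 20 = 24)
V(J) = 96 (V(J) = 4*24 = 96)
(-3182 + 2448)*(V(t(8)) - 2320) = (-3182 + 2448)*(96 - 2320) = -734*(-2224) = 1632416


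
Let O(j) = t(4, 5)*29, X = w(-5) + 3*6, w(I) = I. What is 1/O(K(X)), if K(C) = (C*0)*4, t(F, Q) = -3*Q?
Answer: -1/435 ≈ -0.0022989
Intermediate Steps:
X = 13 (X = -5 + 3*6 = -5 + 18 = 13)
K(C) = 0 (K(C) = 0*4 = 0)
O(j) = -435 (O(j) = -3*5*29 = -15*29 = -435)
1/O(K(X)) = 1/(-435) = -1/435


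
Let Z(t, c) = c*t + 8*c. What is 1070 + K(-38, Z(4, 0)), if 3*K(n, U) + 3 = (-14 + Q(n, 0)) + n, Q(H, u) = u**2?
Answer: 3155/3 ≈ 1051.7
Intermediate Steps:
Z(t, c) = 8*c + c*t
K(n, U) = -17/3 + n/3 (K(n, U) = -1 + ((-14 + 0**2) + n)/3 = -1 + ((-14 + 0) + n)/3 = -1 + (-14 + n)/3 = -1 + (-14/3 + n/3) = -17/3 + n/3)
1070 + K(-38, Z(4, 0)) = 1070 + (-17/3 + (1/3)*(-38)) = 1070 + (-17/3 - 38/3) = 1070 - 55/3 = 3155/3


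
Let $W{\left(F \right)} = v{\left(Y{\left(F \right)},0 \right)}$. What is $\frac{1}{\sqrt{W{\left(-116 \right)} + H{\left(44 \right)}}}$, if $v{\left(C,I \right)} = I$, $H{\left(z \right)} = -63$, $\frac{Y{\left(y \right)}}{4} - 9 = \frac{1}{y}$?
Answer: $- \frac{i \sqrt{7}}{21} \approx - 0.12599 i$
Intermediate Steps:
$Y{\left(y \right)} = 36 + \frac{4}{y}$
$W{\left(F \right)} = 0$
$\frac{1}{\sqrt{W{\left(-116 \right)} + H{\left(44 \right)}}} = \frac{1}{\sqrt{0 - 63}} = \frac{1}{\sqrt{-63}} = \frac{1}{3 i \sqrt{7}} = - \frac{i \sqrt{7}}{21}$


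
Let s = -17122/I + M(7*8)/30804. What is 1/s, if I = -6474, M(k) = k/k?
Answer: 11079172/29301809 ≈ 0.37811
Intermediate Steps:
M(k) = 1
s = 29301809/11079172 (s = -17122/(-6474) + 1/30804 = -17122*(-1/6474) + 1*(1/30804) = 8561/3237 + 1/30804 = 29301809/11079172 ≈ 2.6448)
1/s = 1/(29301809/11079172) = 11079172/29301809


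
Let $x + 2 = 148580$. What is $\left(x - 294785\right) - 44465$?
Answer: $-190672$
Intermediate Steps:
$x = 148578$ ($x = -2 + 148580 = 148578$)
$\left(x - 294785\right) - 44465 = \left(148578 - 294785\right) - 44465 = -146207 - 44465 = -190672$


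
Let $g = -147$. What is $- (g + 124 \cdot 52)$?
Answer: $-6301$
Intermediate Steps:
$- (g + 124 \cdot 52) = - (-147 + 124 \cdot 52) = - (-147 + 6448) = \left(-1\right) 6301 = -6301$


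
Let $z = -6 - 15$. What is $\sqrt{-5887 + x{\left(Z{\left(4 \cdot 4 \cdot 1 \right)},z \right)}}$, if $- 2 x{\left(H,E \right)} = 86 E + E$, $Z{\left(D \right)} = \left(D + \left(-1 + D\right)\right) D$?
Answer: $\frac{7 i \sqrt{406}}{2} \approx 70.523 i$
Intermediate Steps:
$Z{\left(D \right)} = D \left(-1 + 2 D\right)$ ($Z{\left(D \right)} = \left(-1 + 2 D\right) D = D \left(-1 + 2 D\right)$)
$z = -21$ ($z = -6 - 15 = -21$)
$x{\left(H,E \right)} = - \frac{87 E}{2}$ ($x{\left(H,E \right)} = - \frac{86 E + E}{2} = - \frac{87 E}{2}$)
$\sqrt{-5887 + x{\left(Z{\left(4 \cdot 4 \cdot 1 \right)},z \right)}} = \sqrt{-5887 - - \frac{1827}{2}} = \sqrt{-5887 + \frac{1827}{2}} = \sqrt{- \frac{9947}{2}} = \frac{7 i \sqrt{406}}{2}$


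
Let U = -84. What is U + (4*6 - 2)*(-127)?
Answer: -2878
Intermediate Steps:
U + (4*6 - 2)*(-127) = -84 + (4*6 - 2)*(-127) = -84 + (24 - 2)*(-127) = -84 + 22*(-127) = -84 - 2794 = -2878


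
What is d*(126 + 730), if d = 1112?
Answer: 951872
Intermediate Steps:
d*(126 + 730) = 1112*(126 + 730) = 1112*856 = 951872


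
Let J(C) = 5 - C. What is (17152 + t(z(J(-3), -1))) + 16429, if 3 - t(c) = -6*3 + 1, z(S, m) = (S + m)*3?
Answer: 33601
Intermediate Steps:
z(S, m) = 3*S + 3*m
t(c) = 20 (t(c) = 3 - (-6*3 + 1) = 3 - (-18 + 1) = 3 - 1*(-17) = 3 + 17 = 20)
(17152 + t(z(J(-3), -1))) + 16429 = (17152 + 20) + 16429 = 17172 + 16429 = 33601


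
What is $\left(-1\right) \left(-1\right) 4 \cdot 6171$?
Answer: $24684$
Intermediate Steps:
$\left(-1\right) \left(-1\right) 4 \cdot 6171 = 1 \cdot 4 \cdot 6171 = 4 \cdot 6171 = 24684$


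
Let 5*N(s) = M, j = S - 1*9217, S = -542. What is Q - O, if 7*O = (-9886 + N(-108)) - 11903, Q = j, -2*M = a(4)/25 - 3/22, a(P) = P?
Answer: -255881987/38500 ≈ -6646.3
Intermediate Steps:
M = -13/1100 (M = -(4/25 - 3/22)/2 = -1/2*13/550 = -13/1100 ≈ -0.011818)
j = -9759 (j = -542 - 1*9217 = -542 - 9217 = -9759)
Q = -9759
N(s) = -13/5500 (N(s) = (1/5)*(-13/1100) = -13/5500)
O = -119839513/38500 (O = ((-9886 - 13/5500) - 11903)/7 = (-54373013/5500 - 11903)/7 = (1/7)*(-119839513/5500) = -119839513/38500 ≈ -3112.7)
Q - O = -9759 - 1*(-119839513/38500) = -9759 + 119839513/38500 = -255881987/38500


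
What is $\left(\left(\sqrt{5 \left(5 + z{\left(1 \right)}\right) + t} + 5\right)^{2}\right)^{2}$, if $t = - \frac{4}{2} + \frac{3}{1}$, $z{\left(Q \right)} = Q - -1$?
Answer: $14641$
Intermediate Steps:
$z{\left(Q \right)} = 1 + Q$ ($z{\left(Q \right)} = Q + 1 = 1 + Q$)
$t = 1$ ($t = \left(-4\right) \frac{1}{2} + 3 \cdot 1 = -2 + 3 = 1$)
$\left(\left(\sqrt{5 \left(5 + z{\left(1 \right)}\right) + t} + 5\right)^{2}\right)^{2} = \left(\left(\sqrt{5 \left(5 + \left(1 + 1\right)\right) + 1} + 5\right)^{2}\right)^{2} = \left(\left(\sqrt{5 \left(5 + 2\right) + 1} + 5\right)^{2}\right)^{2} = \left(\left(\sqrt{5 \cdot 7 + 1} + 5\right)^{2}\right)^{2} = \left(\left(\sqrt{35 + 1} + 5\right)^{2}\right)^{2} = \left(\left(\sqrt{36} + 5\right)^{2}\right)^{2} = \left(\left(6 + 5\right)^{2}\right)^{2} = \left(11^{2}\right)^{2} = 121^{2} = 14641$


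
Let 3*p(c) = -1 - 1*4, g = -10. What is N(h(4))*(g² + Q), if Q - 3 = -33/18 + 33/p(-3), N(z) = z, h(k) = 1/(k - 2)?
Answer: 2441/60 ≈ 40.683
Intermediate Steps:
h(k) = 1/(-2 + k)
p(c) = -5/3 (p(c) = (-1 - 1*4)/3 = (-1 - 4)/3 = (⅓)*(-5) = -5/3)
Q = -559/30 (Q = 3 + (-33/18 + 33/(-5/3)) = 3 + (-33*1/18 + 33*(-⅗)) = 3 + (-11/6 - 99/5) = 3 - 649/30 = -559/30 ≈ -18.633)
N(h(4))*(g² + Q) = ((-10)² - 559/30)/(-2 + 4) = (100 - 559/30)/2 = (½)*(2441/30) = 2441/60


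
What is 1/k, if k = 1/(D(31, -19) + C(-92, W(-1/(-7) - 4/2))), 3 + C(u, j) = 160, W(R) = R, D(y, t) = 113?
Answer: 270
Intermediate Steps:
C(u, j) = 157 (C(u, j) = -3 + 160 = 157)
k = 1/270 (k = 1/(113 + 157) = 1/270 ≈ 0.0037037)
1/k = 1/(1/270) = 270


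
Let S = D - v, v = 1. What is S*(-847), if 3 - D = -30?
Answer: -27104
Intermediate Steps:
D = 33 (D = 3 - 1*(-30) = 3 + 30 = 33)
S = 32 (S = 33 - 1*1 = 33 - 1 = 32)
S*(-847) = 32*(-847) = -27104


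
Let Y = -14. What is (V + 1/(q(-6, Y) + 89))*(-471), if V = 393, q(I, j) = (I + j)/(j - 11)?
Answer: -83113602/449 ≈ -1.8511e+5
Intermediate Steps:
q(I, j) = (I + j)/(-11 + j)
(V + 1/(q(-6, Y) + 89))*(-471) = (393 + 1/((-6 - 14)/(-11 - 14) + 89))*(-471) = (393 + 1/(-20/(-25) + 89))*(-471) = (393 + 1/(-1/25*(-20) + 89))*(-471) = (393 + 1/(⅘ + 89))*(-471) = (393 + 1/(449/5))*(-471) = (393 + 5/449)*(-471) = (176462/449)*(-471) = -83113602/449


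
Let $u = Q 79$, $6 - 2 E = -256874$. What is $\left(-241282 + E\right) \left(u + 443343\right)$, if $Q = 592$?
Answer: $-55305105462$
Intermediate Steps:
$E = 128440$ ($E = 3 - -128437 = 3 + 128437 = 128440$)
$u = 46768$ ($u = 592 \cdot 79 = 46768$)
$\left(-241282 + E\right) \left(u + 443343\right) = \left(-241282 + 128440\right) \left(46768 + 443343\right) = \left(-112842\right) 490111 = -55305105462$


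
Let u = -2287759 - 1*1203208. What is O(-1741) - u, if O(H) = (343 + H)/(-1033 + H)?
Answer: 4841971928/1387 ≈ 3.4910e+6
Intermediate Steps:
O(H) = (343 + H)/(-1033 + H)
u = -3490967 (u = -2287759 - 1203208 = -3490967)
O(-1741) - u = (343 - 1741)/(-1033 - 1741) - 1*(-3490967) = -1398/(-2774) + 3490967 = -1/2774*(-1398) + 3490967 = 699/1387 + 3490967 = 4841971928/1387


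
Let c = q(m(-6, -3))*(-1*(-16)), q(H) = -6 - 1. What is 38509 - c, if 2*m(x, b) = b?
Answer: 38621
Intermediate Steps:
m(x, b) = b/2
q(H) = -7
c = -112 (c = -(-7)*(-16) = -7*16 = -112)
38509 - c = 38509 - 1*(-112) = 38509 + 112 = 38621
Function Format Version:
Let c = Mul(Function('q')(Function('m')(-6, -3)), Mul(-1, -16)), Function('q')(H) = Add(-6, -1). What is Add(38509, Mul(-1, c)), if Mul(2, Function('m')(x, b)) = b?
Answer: 38621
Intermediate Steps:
Function('m')(x, b) = Mul(Rational(1, 2), b)
Function('q')(H) = -7
c = -112 (c = Mul(-7, Mul(-1, -16)) = Mul(-7, 16) = -112)
Add(38509, Mul(-1, c)) = Add(38509, Mul(-1, -112)) = Add(38509, 112) = 38621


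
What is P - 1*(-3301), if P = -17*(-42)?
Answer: 4015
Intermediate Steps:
P = 714
P - 1*(-3301) = 714 - 1*(-3301) = 714 + 3301 = 4015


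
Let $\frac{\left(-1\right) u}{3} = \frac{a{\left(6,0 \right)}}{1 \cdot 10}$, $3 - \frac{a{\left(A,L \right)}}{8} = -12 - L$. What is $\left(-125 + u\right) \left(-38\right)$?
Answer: $6118$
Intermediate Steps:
$a{\left(A,L \right)} = 120 + 8 L$ ($a{\left(A,L \right)} = 24 - 8 \left(-12 - L\right) = 24 + \left(96 + 8 L\right) = 120 + 8 L$)
$u = -36$ ($u = - 3 \frac{120 + 8 \cdot 0}{1 \cdot 10} = - 3 \frac{120 + 0}{10} = - 3 \cdot 120 \cdot \frac{1}{10} = \left(-3\right) 12 = -36$)
$\left(-125 + u\right) \left(-38\right) = \left(-125 - 36\right) \left(-38\right) = \left(-161\right) \left(-38\right) = 6118$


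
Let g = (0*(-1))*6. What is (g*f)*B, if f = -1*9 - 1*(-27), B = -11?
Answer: 0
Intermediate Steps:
g = 0 (g = 0*6 = 0)
f = 18 (f = -9 + 27 = 18)
(g*f)*B = (0*18)*(-11) = 0*(-11) = 0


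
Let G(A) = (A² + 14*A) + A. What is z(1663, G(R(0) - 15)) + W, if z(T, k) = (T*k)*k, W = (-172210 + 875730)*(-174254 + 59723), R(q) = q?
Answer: -80574849120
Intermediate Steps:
G(A) = A² + 15*A
W = -80574849120 (W = 703520*(-114531) = -80574849120)
z(T, k) = T*k²
z(1663, G(R(0) - 15)) + W = 1663*((0 - 15)*(15 + (0 - 15)))² - 80574849120 = 1663*(-15*(15 - 15))² - 80574849120 = 1663*(-15*0)² - 80574849120 = 1663*0² - 80574849120 = 1663*0 - 80574849120 = 0 - 80574849120 = -80574849120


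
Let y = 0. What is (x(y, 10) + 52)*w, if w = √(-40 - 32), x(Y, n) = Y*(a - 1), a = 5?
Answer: 312*I*√2 ≈ 441.23*I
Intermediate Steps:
x(Y, n) = 4*Y (x(Y, n) = Y*(5 - 1) = Y*4 = 4*Y)
w = 6*I*√2 (w = √(-72) = 6*I*√2 ≈ 8.4853*I)
(x(y, 10) + 52)*w = (4*0 + 52)*(6*I*√2) = (0 + 52)*(6*I*√2) = 52*(6*I*√2) = 312*I*√2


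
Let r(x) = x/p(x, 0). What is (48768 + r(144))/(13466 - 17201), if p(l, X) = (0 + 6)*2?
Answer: -1084/83 ≈ -13.060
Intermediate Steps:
p(l, X) = 12 (p(l, X) = 6*2 = 12)
r(x) = x/12
(48768 + r(144))/(13466 - 17201) = (48768 + (1/12)*144)/(13466 - 17201) = (48768 + 12)/(-3735) = 48780*(-1/3735) = -1084/83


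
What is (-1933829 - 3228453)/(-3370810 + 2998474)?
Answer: 2581141/186168 ≈ 13.865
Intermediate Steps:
(-1933829 - 3228453)/(-3370810 + 2998474) = -5162282/(-372336) = -5162282*(-1/372336) = 2581141/186168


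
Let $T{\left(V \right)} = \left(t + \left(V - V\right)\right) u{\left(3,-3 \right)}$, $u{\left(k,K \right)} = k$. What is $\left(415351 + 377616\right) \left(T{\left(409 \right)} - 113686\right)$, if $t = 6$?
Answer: $-90134972956$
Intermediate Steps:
$T{\left(V \right)} = 18$ ($T{\left(V \right)} = \left(6 + \left(V - V\right)\right) 3 = \left(6 + 0\right) 3 = 6 \cdot 3 = 18$)
$\left(415351 + 377616\right) \left(T{\left(409 \right)} - 113686\right) = \left(415351 + 377616\right) \left(18 - 113686\right) = 792967 \left(-113668\right) = -90134972956$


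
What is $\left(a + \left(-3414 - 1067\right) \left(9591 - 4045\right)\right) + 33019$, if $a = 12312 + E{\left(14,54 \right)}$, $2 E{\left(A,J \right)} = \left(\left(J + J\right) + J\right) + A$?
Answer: $-24806207$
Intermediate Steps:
$E{\left(A,J \right)} = \frac{A}{2} + \frac{3 J}{2}$ ($E{\left(A,J \right)} = \frac{\left(\left(J + J\right) + J\right) + A}{2} = \frac{\left(2 J + J\right) + A}{2} = \frac{3 J + A}{2} = \frac{A + 3 J}{2} = \frac{A}{2} + \frac{3 J}{2}$)
$a = 12400$ ($a = 12312 + \left(\frac{1}{2} \cdot 14 + \frac{3}{2} \cdot 54\right) = 12312 + \left(7 + 81\right) = 12312 + 88 = 12400$)
$\left(a + \left(-3414 - 1067\right) \left(9591 - 4045\right)\right) + 33019 = \left(12400 + \left(-3414 - 1067\right) \left(9591 - 4045\right)\right) + 33019 = \left(12400 - 24851626\right) + 33019 = -24839226 + 33019 = -24806207$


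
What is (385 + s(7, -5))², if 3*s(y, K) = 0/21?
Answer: 148225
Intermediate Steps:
s(y, K) = 0 (s(y, K) = (0/21)/3 = (0*(1/21))/3 = (⅓)*0 = 0)
(385 + s(7, -5))² = (385 + 0)² = 385² = 148225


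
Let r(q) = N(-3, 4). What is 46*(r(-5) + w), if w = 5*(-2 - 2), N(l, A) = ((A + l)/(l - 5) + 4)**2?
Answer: -7337/32 ≈ -229.28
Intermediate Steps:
N(l, A) = (4 + (A + l)/(-5 + l))**2 (N(l, A) = ((A + l)/(-5 + l) + 4)**2 = (4 + (A + l)/(-5 + l))**2)
r(q) = 961/64 (r(q) = (-20 + 4 + 5*(-3))**2/(-5 - 3)**2 = (-20 + 4 - 15)**2/(-8)**2 = (1/64)*(-31)**2 = (1/64)*961 = 961/64)
w = -20 (w = 5*(-4) = -20)
46*(r(-5) + w) = 46*(961/64 - 20) = 46*(-319/64) = -7337/32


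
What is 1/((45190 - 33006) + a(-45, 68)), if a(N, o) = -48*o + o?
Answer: 1/8988 ≈ 0.00011126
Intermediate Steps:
a(N, o) = -47*o
1/((45190 - 33006) + a(-45, 68)) = 1/((45190 - 33006) - 47*68) = 1/(12184 - 3196) = 1/8988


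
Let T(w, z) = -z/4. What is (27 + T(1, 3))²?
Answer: 11025/16 ≈ 689.06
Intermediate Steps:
T(w, z) = -z/4 (T(w, z) = -z*(¼) = -z/4)
(27 + T(1, 3))² = (27 - ¼*3)² = (27 - ¾)² = (105/4)² = 11025/16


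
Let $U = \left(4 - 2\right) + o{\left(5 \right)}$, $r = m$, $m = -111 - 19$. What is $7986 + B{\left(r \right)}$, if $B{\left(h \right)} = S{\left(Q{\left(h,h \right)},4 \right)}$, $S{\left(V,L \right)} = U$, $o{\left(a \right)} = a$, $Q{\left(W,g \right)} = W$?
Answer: $7993$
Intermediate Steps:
$m = -130$
$r = -130$
$U = 7$ ($U = \left(4 - 2\right) + 5 = 2 + 5 = 7$)
$S{\left(V,L \right)} = 7$
$B{\left(h \right)} = 7$
$7986 + B{\left(r \right)} = 7986 + 7 = 7993$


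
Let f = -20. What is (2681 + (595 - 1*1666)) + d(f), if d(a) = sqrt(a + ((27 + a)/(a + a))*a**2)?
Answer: 1610 + 3*I*sqrt(10) ≈ 1610.0 + 9.4868*I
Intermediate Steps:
d(a) = sqrt(a + a*(27 + a)/2) (d(a) = sqrt(a + ((27 + a)/((2*a)))*a**2) = sqrt(a + ((27 + a)*(1/(2*a)))*a**2) = sqrt(a + ((27 + a)/(2*a))*a**2) = sqrt(a + a*(27 + a)/2))
(2681 + (595 - 1*1666)) + d(f) = (2681 + (595 - 1*1666)) + sqrt(2)*sqrt(-20*(29 - 20))/2 = (2681 + (595 - 1666)) + sqrt(2)*sqrt(-20*9)/2 = (2681 - 1071) + sqrt(2)*sqrt(-180)/2 = 1610 + sqrt(2)*(6*I*sqrt(5))/2 = 1610 + 3*I*sqrt(10)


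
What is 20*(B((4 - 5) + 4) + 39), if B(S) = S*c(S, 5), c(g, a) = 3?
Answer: 960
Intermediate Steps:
B(S) = 3*S (B(S) = S*3 = 3*S)
20*(B((4 - 5) + 4) + 39) = 20*(3*((4 - 5) + 4) + 39) = 20*(3*(-1 + 4) + 39) = 20*(3*3 + 39) = 20*(9 + 39) = 20*48 = 960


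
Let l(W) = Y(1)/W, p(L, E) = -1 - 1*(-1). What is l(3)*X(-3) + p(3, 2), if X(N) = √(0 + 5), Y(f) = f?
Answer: √5/3 ≈ 0.74536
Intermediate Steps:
p(L, E) = 0 (p(L, E) = -1 + 1 = 0)
l(W) = 1/W
X(N) = √5
l(3)*X(-3) + p(3, 2) = √5/3 + 0 = √5/3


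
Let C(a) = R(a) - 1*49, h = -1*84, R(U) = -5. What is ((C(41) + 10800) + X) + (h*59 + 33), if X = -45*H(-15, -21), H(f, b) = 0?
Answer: 5823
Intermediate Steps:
X = 0 (X = -45*0 = 0)
h = -84
C(a) = -54 (C(a) = -5 - 1*49 = -5 - 49 = -54)
((C(41) + 10800) + X) + (h*59 + 33) = ((-54 + 10800) + 0) + (-84*59 + 33) = (10746 + 0) + (-4956 + 33) = 10746 - 4923 = 5823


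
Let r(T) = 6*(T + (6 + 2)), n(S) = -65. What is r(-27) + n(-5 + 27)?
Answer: -179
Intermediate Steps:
r(T) = 48 + 6*T (r(T) = 6*(T + 8) = 6*(8 + T) = 48 + 6*T)
r(-27) + n(-5 + 27) = (48 + 6*(-27)) - 65 = (48 - 162) - 65 = -114 - 65 = -179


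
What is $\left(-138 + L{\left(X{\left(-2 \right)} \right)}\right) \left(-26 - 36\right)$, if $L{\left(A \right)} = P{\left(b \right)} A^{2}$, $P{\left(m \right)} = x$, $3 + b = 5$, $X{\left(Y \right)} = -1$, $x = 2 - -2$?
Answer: $8308$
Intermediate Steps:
$x = 4$ ($x = 2 + 2 = 4$)
$b = 2$ ($b = -3 + 5 = 2$)
$P{\left(m \right)} = 4$
$L{\left(A \right)} = 4 A^{2}$
$\left(-138 + L{\left(X{\left(-2 \right)} \right)}\right) \left(-26 - 36\right) = \left(-138 + 4 \left(-1\right)^{2}\right) \left(-26 - 36\right) = \left(-138 + 4 \cdot 1\right) \left(-62\right) = \left(-138 + 4\right) \left(-62\right) = \left(-134\right) \left(-62\right) = 8308$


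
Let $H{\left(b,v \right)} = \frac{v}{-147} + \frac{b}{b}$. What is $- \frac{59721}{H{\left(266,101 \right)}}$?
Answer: $- \frac{8778987}{46} \approx -1.9085 \cdot 10^{5}$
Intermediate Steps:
$H{\left(b,v \right)} = 1 - \frac{v}{147}$ ($H{\left(b,v \right)} = v \left(- \frac{1}{147}\right) + 1 = - \frac{v}{147} + 1 = 1 - \frac{v}{147}$)
$- \frac{59721}{H{\left(266,101 \right)}} = - \frac{59721}{1 - \frac{101}{147}} = - \frac{59721}{\frac{46}{147}} = \left(-59721\right) \frac{147}{46} = - \frac{8778987}{46}$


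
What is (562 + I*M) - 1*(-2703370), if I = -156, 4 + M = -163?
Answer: 2729984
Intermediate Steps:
M = -167 (M = -4 - 163 = -167)
(562 + I*M) - 1*(-2703370) = (562 - 156*(-167)) - 1*(-2703370) = (562 + 26052) + 2703370 = 26614 + 2703370 = 2729984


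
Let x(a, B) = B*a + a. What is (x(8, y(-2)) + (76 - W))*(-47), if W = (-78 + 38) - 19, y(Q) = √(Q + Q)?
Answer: -6721 - 752*I ≈ -6721.0 - 752.0*I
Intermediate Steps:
y(Q) = √2*√Q (y(Q) = √(2*Q) = √2*√Q)
W = -59 (W = -40 - 19 = -59)
x(a, B) = a + B*a
(x(8, y(-2)) + (76 - W))*(-47) = (8*(1 + √2*√(-2)) + (76 - 1*(-59)))*(-47) = (8*(1 + √2*(I*√2)) + (76 + 59))*(-47) = (8*(1 + 2*I) + 135)*(-47) = ((8 + 16*I) + 135)*(-47) = (143 + 16*I)*(-47) = -6721 - 752*I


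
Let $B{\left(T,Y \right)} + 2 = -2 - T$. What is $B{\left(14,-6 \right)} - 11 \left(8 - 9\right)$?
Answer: $-7$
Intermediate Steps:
$B{\left(T,Y \right)} = -4 - T$ ($B{\left(T,Y \right)} = -2 - \left(2 + T\right) = -4 - T$)
$B{\left(14,-6 \right)} - 11 \left(8 - 9\right) = \left(-4 - 14\right) - 11 \left(8 - 9\right) = \left(-4 - 14\right) - 11 \left(-1\right) = -18 - -11 = -18 + 11 = -7$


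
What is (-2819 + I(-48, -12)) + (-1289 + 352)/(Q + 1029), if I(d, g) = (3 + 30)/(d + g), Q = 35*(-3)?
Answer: -6515503/2310 ≈ -2820.6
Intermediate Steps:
Q = -105
I(d, g) = 33/(d + g)
(-2819 + I(-48, -12)) + (-1289 + 352)/(Q + 1029) = (-2819 + 33/(-48 - 12)) + (-1289 + 352)/(-105 + 1029) = (-2819 + 33/(-60)) - 937/924 = (-2819 + 33*(-1/60)) - 937*1/924 = (-2819 - 11/20) - 937/924 = -56391/20 - 937/924 = -6515503/2310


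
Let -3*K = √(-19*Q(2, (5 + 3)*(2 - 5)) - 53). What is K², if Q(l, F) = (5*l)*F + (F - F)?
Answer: 4507/9 ≈ 500.78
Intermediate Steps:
Q(l, F) = 5*F*l (Q(l, F) = 5*F*l + 0 = 5*F*l)
K = -√4507/3 (K = -√(-95*(5 + 3)*(2 - 5)*2 - 53)/3 = -√(-95*8*(-3)*2 - 53)/3 = -√(-95*(-24)*2 - 53)/3 = -√(-19*(-240) - 53)/3 = -√(4560 - 53)/3 = -√4507/3 ≈ -22.378)
K² = (-√4507/3)² = 4507/9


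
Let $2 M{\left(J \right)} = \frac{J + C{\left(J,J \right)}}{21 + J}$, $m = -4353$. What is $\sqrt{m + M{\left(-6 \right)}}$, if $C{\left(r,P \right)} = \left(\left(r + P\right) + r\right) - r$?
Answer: $\frac{2 i \sqrt{27210}}{5} \approx 65.982 i$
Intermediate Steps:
$C{\left(r,P \right)} = P + r$ ($C{\left(r,P \right)} = \left(\left(P + r\right) + r\right) - r = \left(P + 2 r\right) - r = P + r$)
$M{\left(J \right)} = \frac{3 J}{2 \left(21 + J\right)}$ ($M{\left(J \right)} = \frac{\left(J + \left(J + J\right)\right) \frac{1}{21 + J}}{2} = \frac{\left(J + 2 J\right) \frac{1}{21 + J}}{2} = \frac{3 J \frac{1}{21 + J}}{2} = \frac{3 J}{2 \left(21 + J\right)}$)
$\sqrt{m + M{\left(-6 \right)}} = \sqrt{-4353 + \frac{3}{2} \left(-6\right) \frac{1}{21 - 6}} = \sqrt{-4353 + \frac{3}{2} \left(-6\right) \frac{1}{15}} = \sqrt{-4353 - \frac{3}{5}} = \sqrt{- \frac{21768}{5}} = \frac{2 i \sqrt{27210}}{5}$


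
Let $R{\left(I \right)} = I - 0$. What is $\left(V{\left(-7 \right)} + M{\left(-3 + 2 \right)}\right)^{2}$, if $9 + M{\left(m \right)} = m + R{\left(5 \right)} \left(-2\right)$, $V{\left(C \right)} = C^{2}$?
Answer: $841$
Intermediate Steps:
$R{\left(I \right)} = I$ ($R{\left(I \right)} = I + 0 = I$)
$M{\left(m \right)} = -19 + m$ ($M{\left(m \right)} = -9 + \left(m + 5 \left(-2\right)\right) = -9 + \left(m - 10\right) = -9 + \left(-10 + m\right) = -19 + m$)
$\left(V{\left(-7 \right)} + M{\left(-3 + 2 \right)}\right)^{2} = \left(\left(-7\right)^{2} + \left(-19 + \left(-3 + 2\right)\right)\right)^{2} = \left(49 - 20\right)^{2} = 29^{2} = 841$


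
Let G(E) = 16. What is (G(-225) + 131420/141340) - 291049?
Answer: -2056723640/7067 ≈ -2.9103e+5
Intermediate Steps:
(G(-225) + 131420/141340) - 291049 = (16 + 131420/141340) - 291049 = (16 + 131420*(1/141340)) - 291049 = (16 + 6571/7067) - 291049 = 119643/7067 - 291049 = -2056723640/7067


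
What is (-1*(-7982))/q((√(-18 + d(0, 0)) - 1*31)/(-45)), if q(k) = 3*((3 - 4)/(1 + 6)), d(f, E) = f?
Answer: -55874/3 ≈ -18625.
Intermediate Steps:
q(k) = -3/7 (q(k) = 3*(-1/7) = 3*(-1*⅐) = 3*(-⅐) = -3/7)
(-1*(-7982))/q((√(-18 + d(0, 0)) - 1*31)/(-45)) = (-1*(-7982))/(-3/7) = 7982*(-7/3) = -55874/3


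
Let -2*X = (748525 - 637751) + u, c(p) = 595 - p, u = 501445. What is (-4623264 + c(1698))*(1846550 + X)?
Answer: -14247124427327/2 ≈ -7.1236e+12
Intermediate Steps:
X = -612219/2 (X = -((748525 - 637751) + 501445)/2 = -(110774 + 501445)/2 = -½*612219 = -612219/2 ≈ -3.0611e+5)
(-4623264 + c(1698))*(1846550 + X) = (-4623264 + (595 - 1*1698))*(1846550 - 612219/2) = (-4623264 + (595 - 1698))*(3080881/2) = (-4623264 - 1103)*(3080881/2) = -4624367*3080881/2 = -14247124427327/2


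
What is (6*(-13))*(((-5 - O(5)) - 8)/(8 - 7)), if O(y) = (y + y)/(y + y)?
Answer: 1092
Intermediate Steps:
O(y) = 1 (O(y) = (2*y)/((2*y)) = (2*y)*(1/(2*y)) = 1)
(6*(-13))*(((-5 - O(5)) - 8)/(8 - 7)) = (6*(-13))*(((-5 - 1*1) - 8)/(8 - 7)) = -78*((-5 - 1) - 8)/1 = -78*(-6 - 8) = -(-1092) = -78*(-14) = 1092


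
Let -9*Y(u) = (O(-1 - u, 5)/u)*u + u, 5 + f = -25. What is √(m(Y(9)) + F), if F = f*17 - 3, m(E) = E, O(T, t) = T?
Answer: 2*I*√1154/3 ≈ 22.647*I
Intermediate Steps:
f = -30 (f = -5 - 25 = -30)
Y(u) = ⅑ (Y(u) = -(((-1 - u)/u)*u + u)/9 = -((-1 - u) + u)/9 = -⅑*(-1) = ⅑)
F = -513 (F = -30*17 - 3 = -510 - 3 = -513)
√(m(Y(9)) + F) = √(⅑ - 513) = √(-4616/9) = 2*I*√1154/3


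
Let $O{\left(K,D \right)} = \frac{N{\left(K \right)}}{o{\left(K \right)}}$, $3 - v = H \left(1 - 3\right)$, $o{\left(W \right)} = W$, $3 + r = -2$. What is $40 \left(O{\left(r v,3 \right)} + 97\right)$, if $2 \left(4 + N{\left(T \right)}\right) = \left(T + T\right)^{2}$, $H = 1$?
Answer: $\frac{9432}{5} \approx 1886.4$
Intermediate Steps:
$r = -5$ ($r = -3 - 2 = -5$)
$N{\left(T \right)} = -4 + 2 T^{2}$ ($N{\left(T \right)} = -4 + \frac{\left(T + T\right)^{2}}{2} = -4 + \frac{\left(2 T\right)^{2}}{2} = -4 + \frac{4 T^{2}}{2} = -4 + 2 T^{2}$)
$v = 5$ ($v = 3 - 1 \left(1 - 3\right) = 3 - 1 \left(-2\right) = 3 - -2 = 3 + 2 = 5$)
$O{\left(K,D \right)} = \frac{-4 + 2 K^{2}}{K}$
$40 \left(O{\left(r v,3 \right)} + 97\right) = 40 \left(\left(- \frac{4}{\left(-5\right) 5} + 2 \left(\left(-5\right) 5\right)\right) + 97\right) = 40 \left(\left(- \frac{4}{-25} + 2 \left(-25\right)\right) + 97\right) = 40 \left(\left(\left(-4\right) \left(- \frac{1}{25}\right) - 50\right) + 97\right) = 40 \left(\left(\frac{4}{25} - 50\right) + 97\right) = 40 \left(- \frac{1246}{25} + 97\right) = 40 \cdot \frac{1179}{25} = \frac{9432}{5}$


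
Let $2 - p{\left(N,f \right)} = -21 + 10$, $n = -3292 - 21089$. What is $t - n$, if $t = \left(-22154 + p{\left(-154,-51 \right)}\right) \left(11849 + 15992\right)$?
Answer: $-616403200$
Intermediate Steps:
$n = -24381$ ($n = -3292 - 21089 = -24381$)
$p{\left(N,f \right)} = 13$ ($p{\left(N,f \right)} = 2 - \left(-21 + 10\right) = 2 - -11 = 2 + 11 = 13$)
$t = -616427581$ ($t = \left(-22154 + 13\right) \left(11849 + 15992\right) = \left(-22141\right) 27841 = -616427581$)
$t - n = -616427581 - -24381 = -616427581 + 24381 = -616403200$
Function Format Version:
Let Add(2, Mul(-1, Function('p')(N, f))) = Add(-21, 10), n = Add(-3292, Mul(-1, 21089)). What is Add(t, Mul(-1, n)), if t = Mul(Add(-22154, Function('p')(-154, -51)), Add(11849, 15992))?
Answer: -616403200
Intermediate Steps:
n = -24381 (n = Add(-3292, -21089) = -24381)
Function('p')(N, f) = 13 (Function('p')(N, f) = Add(2, Mul(-1, Add(-21, 10))) = Add(2, Mul(-1, -11)) = Add(2, 11) = 13)
t = -616427581 (t = Mul(Add(-22154, 13), Add(11849, 15992)) = Mul(-22141, 27841) = -616427581)
Add(t, Mul(-1, n)) = Add(-616427581, Mul(-1, -24381)) = Add(-616427581, 24381) = -616403200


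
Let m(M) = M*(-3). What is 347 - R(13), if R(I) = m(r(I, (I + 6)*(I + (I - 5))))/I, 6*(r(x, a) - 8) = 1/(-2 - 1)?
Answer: 2093/6 ≈ 348.83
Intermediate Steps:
r(x, a) = 143/18 (r(x, a) = 8 + 1/(6*(-2 - 1)) = 8 + (1/6)/(-3) = 8 + (1/6)*(-1/3) = 8 - 1/18 = 143/18)
m(M) = -3*M
R(I) = -143/(6*I) (R(I) = (-3*143/18)/I = -143/(6*I))
347 - R(13) = 347 - (-143)/(6*13) = 347 - 1*(-11/6) = 347 + 11/6 = 2093/6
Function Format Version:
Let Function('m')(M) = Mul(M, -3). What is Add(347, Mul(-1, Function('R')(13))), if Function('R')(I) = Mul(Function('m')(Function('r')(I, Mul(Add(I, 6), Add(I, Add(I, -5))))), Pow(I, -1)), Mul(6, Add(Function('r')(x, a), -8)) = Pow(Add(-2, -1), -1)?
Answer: Rational(2093, 6) ≈ 348.83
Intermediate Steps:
Function('r')(x, a) = Rational(143, 18) (Function('r')(x, a) = Add(8, Mul(Rational(1, 6), Pow(Add(-2, -1), -1))) = Add(8, Mul(Rational(1, 6), Pow(-3, -1))) = Add(8, Mul(Rational(1, 6), Rational(-1, 3))) = Add(8, Rational(-1, 18)) = Rational(143, 18))
Function('m')(M) = Mul(-3, M)
Function('R')(I) = Mul(Rational(-143, 6), Pow(I, -1)) (Function('R')(I) = Mul(Mul(-3, Rational(143, 18)), Pow(I, -1)) = Mul(Rational(-143, 6), Pow(I, -1)))
Add(347, Mul(-1, Function('R')(13))) = Add(347, Mul(-1, Mul(Rational(-143, 6), Pow(13, -1)))) = Add(347, Mul(-1, Mul(Rational(-143, 6), Rational(1, 13)))) = Add(347, Mul(-1, Rational(-11, 6))) = Add(347, Rational(11, 6)) = Rational(2093, 6)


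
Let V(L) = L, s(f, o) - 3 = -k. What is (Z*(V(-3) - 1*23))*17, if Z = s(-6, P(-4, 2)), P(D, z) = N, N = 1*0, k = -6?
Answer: -3978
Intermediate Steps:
N = 0
P(D, z) = 0
s(f, o) = 9 (s(f, o) = 3 - 1*(-6) = 3 + 6 = 9)
Z = 9
(Z*(V(-3) - 1*23))*17 = (9*(-3 - 1*23))*17 = (9*(-3 - 23))*17 = (9*(-26))*17 = -234*17 = -3978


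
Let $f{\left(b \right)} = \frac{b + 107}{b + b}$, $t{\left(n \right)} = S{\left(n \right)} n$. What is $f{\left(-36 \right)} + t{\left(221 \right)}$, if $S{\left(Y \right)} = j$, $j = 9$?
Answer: $\frac{143137}{72} \approx 1988.0$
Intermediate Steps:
$S{\left(Y \right)} = 9$
$t{\left(n \right)} = 9 n$
$f{\left(b \right)} = \frac{107 + b}{2 b}$
$f{\left(-36 \right)} + t{\left(221 \right)} = \frac{107 - 36}{2 \left(-36\right)} + 9 \cdot 221 = \frac{1}{2} \left(- \frac{1}{36}\right) 71 + 1989 = - \frac{71}{72} + 1989 = \frac{143137}{72}$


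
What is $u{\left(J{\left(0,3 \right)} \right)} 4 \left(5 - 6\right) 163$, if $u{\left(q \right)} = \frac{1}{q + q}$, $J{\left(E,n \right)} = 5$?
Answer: $- \frac{326}{5} \approx -65.2$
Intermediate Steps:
$u{\left(q \right)} = \frac{1}{2 q}$
$u{\left(J{\left(0,3 \right)} \right)} 4 \left(5 - 6\right) 163 = \frac{1}{2 \cdot 5} \cdot 4 \left(5 - 6\right) 163 = \frac{1}{2} \cdot \frac{1}{5} \cdot 4 \left(-1\right) 163 = \frac{1}{10} \left(-4\right) 163 = \left(- \frac{2}{5}\right) 163 = - \frac{326}{5}$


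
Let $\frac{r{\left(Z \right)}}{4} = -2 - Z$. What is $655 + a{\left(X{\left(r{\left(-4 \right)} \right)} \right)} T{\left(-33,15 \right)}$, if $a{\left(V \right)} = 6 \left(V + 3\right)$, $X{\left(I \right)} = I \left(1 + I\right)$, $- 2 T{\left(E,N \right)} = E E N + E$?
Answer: $-3667295$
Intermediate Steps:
$r{\left(Z \right)} = -8 - 4 Z$ ($r{\left(Z \right)} = 4 \left(-2 - Z\right) = -8 - 4 Z$)
$T{\left(E,N \right)} = - \frac{E}{2} - \frac{N E^{2}}{2}$ ($T{\left(E,N \right)} = - \frac{E E N + E}{2} = - \frac{E^{2} N + E}{2} = - \frac{N E^{2} + E}{2} = - \frac{E + N E^{2}}{2} = - \frac{E}{2} - \frac{N E^{2}}{2}$)
$a{\left(V \right)} = 18 + 6 V$ ($a{\left(V \right)} = 6 \left(3 + V\right) = 18 + 6 V$)
$655 + a{\left(X{\left(r{\left(-4 \right)} \right)} \right)} T{\left(-33,15 \right)} = 655 + \left(18 + 6 \left(-8 - -16\right) \left(1 - -8\right)\right) \left(\left(- \frac{1}{2}\right) \left(-33\right) \left(1 - 495\right)\right) = 655 + \left(18 + 6 \left(-8 + 16\right) \left(1 + \left(-8 + 16\right)\right)\right) \left(\left(- \frac{1}{2}\right) \left(-33\right) \left(1 - 495\right)\right) = 655 + \left(18 + 6 \cdot 8 \left(1 + 8\right)\right) \left(\left(- \frac{1}{2}\right) \left(-33\right) \left(-494\right)\right) = 655 + \left(18 + 6 \cdot 8 \cdot 9\right) \left(-8151\right) = 655 + \left(18 + 6 \cdot 72\right) \left(-8151\right) = 655 + \left(18 + 432\right) \left(-8151\right) = 655 + 450 \left(-8151\right) = 655 - 3667950 = -3667295$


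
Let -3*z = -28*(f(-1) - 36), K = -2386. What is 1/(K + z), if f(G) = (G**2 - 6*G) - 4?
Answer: -1/2694 ≈ -0.00037120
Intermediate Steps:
f(G) = -4 + G**2 - 6*G
z = -308 (z = -(-28)*((-4 + (-1)**2 - 6*(-1)) - 36)/3 = -(-28)*((-4 + 1 + 6) - 36)/3 = -(-28)*(3 - 36)/3 = -(-28)*(-33)/3 = -1/3*924 = -308)
1/(K + z) = 1/(-2386 - 308) = 1/(-2694) = -1/2694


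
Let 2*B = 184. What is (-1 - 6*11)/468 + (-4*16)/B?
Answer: -9029/10764 ≈ -0.83881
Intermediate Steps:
B = 92 (B = (1/2)*184 = 92)
(-1 - 6*11)/468 + (-4*16)/B = (-1 - 6*11)/468 - 4*16/92 = (-1 - 66)*(1/468) - 64*1/92 = -67*1/468 - 16/23 = -67/468 - 16/23 = -9029/10764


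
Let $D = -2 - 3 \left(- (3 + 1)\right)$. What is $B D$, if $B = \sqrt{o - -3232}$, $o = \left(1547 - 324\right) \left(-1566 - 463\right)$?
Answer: $10 i \sqrt{2478235} \approx 15742.0 i$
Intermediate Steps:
$o = -2481467$ ($o = 1223 \left(-2029\right) = -2481467$)
$D = 10$ ($D = -2 - 3 \left(\left(-1\right) 4\right) = -2 - -12 = -2 + 12 = 10$)
$B = i \sqrt{2478235}$ ($B = \sqrt{-2481467 - -3232} = \sqrt{-2481467 + 3232} = \sqrt{-2478235} = i \sqrt{2478235} \approx 1574.2 i$)
$B D = i \sqrt{2478235} \cdot 10 = 10 i \sqrt{2478235}$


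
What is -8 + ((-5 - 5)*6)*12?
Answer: -728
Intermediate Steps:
-8 + ((-5 - 5)*6)*12 = -8 - 10*6*12 = -8 - 60*12 = -8 - 720 = -728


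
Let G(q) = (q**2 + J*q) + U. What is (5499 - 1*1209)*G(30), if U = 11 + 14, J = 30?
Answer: 7829250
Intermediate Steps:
U = 25
G(q) = 25 + q**2 + 30*q (G(q) = (q**2 + 30*q) + 25 = 25 + q**2 + 30*q)
(5499 - 1*1209)*G(30) = (5499 - 1*1209)*(25 + 30**2 + 30*30) = (5499 - 1209)*(25 + 900 + 900) = 4290*1825 = 7829250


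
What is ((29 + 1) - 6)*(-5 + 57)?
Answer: 1248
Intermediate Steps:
((29 + 1) - 6)*(-5 + 57) = (30 - 6)*52 = 24*52 = 1248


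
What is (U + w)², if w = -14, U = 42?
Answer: 784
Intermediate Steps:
(U + w)² = (42 - 14)² = 28² = 784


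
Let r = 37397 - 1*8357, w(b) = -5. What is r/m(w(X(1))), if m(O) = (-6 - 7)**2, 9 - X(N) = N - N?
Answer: 29040/169 ≈ 171.83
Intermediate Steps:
X(N) = 9 (X(N) = 9 - (N - N) = 9 - 1*0 = 9 + 0 = 9)
r = 29040 (r = 37397 - 8357 = 29040)
m(O) = 169 (m(O) = (-13)**2 = 169)
r/m(w(X(1))) = 29040/169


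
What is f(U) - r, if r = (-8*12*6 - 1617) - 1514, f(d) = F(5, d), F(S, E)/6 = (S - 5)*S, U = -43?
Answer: 3707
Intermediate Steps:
F(S, E) = 6*S*(-5 + S) (F(S, E) = 6*((S - 5)*S) = 6*((-5 + S)*S) = 6*(S*(-5 + S)) = 6*S*(-5 + S))
f(d) = 0 (f(d) = 6*5*(-5 + 5) = 6*5*0 = 0)
r = -3707 (r = (-96*6 - 1617) - 1514 = (-576 - 1617) - 1514 = -2193 - 1514 = -3707)
f(U) - r = 0 - 1*(-3707) = 0 + 3707 = 3707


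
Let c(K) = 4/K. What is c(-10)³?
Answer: -8/125 ≈ -0.064000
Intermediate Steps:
c(-10)³ = (4/(-10))³ = (4*(-⅒))³ = (-⅖)³ = -8/125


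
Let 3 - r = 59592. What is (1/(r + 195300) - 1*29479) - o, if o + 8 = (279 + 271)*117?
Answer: -12732541730/135711 ≈ -93821.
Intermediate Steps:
o = 64342 (o = -8 + (279 + 271)*117 = -8 + 550*117 = -8 + 64350 = 64342)
r = -59589 (r = 3 - 1*59592 = 3 - 59592 = -59589)
(1/(r + 195300) - 1*29479) - o = (1/(-59589 + 195300) - 1*29479) - 1*64342 = (1/135711 - 29479) - 64342 = -4000624568/135711 - 64342 = -12732541730/135711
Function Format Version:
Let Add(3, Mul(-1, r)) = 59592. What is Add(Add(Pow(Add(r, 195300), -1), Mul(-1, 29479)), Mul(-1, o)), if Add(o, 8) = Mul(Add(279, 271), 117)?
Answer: Rational(-12732541730, 135711) ≈ -93821.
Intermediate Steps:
o = 64342 (o = Add(-8, Mul(Add(279, 271), 117)) = Add(-8, Mul(550, 117)) = Add(-8, 64350) = 64342)
r = -59589 (r = Add(3, Mul(-1, 59592)) = Add(3, -59592) = -59589)
Add(Add(Pow(Add(r, 195300), -1), Mul(-1, 29479)), Mul(-1, o)) = Add(Add(Pow(Add(-59589, 195300), -1), Mul(-1, 29479)), Mul(-1, 64342)) = Add(Add(Pow(135711, -1), -29479), -64342) = Add(Add(Rational(1, 135711), -29479), -64342) = Add(Rational(-4000624568, 135711), -64342) = Rational(-12732541730, 135711)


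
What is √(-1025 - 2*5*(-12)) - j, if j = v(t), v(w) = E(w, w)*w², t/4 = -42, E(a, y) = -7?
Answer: 197568 + I*√905 ≈ 1.9757e+5 + 30.083*I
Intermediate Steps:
t = -168 (t = 4*(-42) = -168)
v(w) = -7*w²
j = -197568 (j = -7*(-168)² = -7*28224 = -197568)
√(-1025 - 2*5*(-12)) - j = √(-1025 - 2*5*(-12)) - 1*(-197568) = √(-1025 - 10*(-12)) + 197568 = √(-1025 + 120) + 197568 = √(-905) + 197568 = I*√905 + 197568 = 197568 + I*√905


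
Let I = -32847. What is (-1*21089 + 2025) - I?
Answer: 13783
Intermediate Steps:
(-1*21089 + 2025) - I = (-1*21089 + 2025) - 1*(-32847) = (-21089 + 2025) + 32847 = -19064 + 32847 = 13783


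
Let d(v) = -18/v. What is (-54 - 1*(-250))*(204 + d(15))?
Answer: 198744/5 ≈ 39749.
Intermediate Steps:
(-54 - 1*(-250))*(204 + d(15)) = (-54 - 1*(-250))*(204 - 18/15) = (-54 + 250)*(204 - 18*1/15) = 196*(204 - 6/5) = 196*(1014/5) = 198744/5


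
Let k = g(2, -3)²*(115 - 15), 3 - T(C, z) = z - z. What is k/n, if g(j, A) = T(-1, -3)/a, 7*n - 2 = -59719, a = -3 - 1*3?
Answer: -25/8531 ≈ -0.0029305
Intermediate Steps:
T(C, z) = 3 (T(C, z) = 3 - (z - z) = 3 - 1*0 = 3 + 0 = 3)
a = -6 (a = -3 - 3 = -6)
n = -8531 (n = 2/7 + (⅐)*(-59719) = 2/7 - 59719/7 = -8531)
g(j, A) = -½ (g(j, A) = 3/(-6) = 3*(-⅙) = -½)
k = 25 (k = (-½)²*(115 - 15) = (¼)*100 = 25)
k/n = 25/(-8531) = 25*(-1/8531) = -25/8531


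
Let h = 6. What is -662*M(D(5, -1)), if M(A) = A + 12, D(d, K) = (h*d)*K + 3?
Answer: 9930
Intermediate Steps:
D(d, K) = 3 + 6*K*d (D(d, K) = (6*d)*K + 3 = 6*K*d + 3 = 3 + 6*K*d)
M(A) = 12 + A
-662*M(D(5, -1)) = -662*(12 + (3 + 6*(-1)*5)) = -662*(12 + (3 - 30)) = -662*(12 - 27) = -662*(-15) = 9930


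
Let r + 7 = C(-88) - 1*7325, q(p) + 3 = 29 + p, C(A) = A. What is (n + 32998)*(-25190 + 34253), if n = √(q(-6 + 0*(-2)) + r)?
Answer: 299060874 + 90630*I*√74 ≈ 2.9906e+8 + 7.7963e+5*I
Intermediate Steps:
q(p) = 26 + p (q(p) = -3 + (29 + p) = 26 + p)
r = -7420 (r = -7 + (-88 - 1*7325) = -7 + (-88 - 7325) = -7 - 7413 = -7420)
n = 10*I*√74 (n = √((26 + (-6 + 0*(-2))) - 7420) = √((26 + (-6 + 0)) - 7420) = √((26 - 6) - 7420) = √(20 - 7420) = √(-7400) = 10*I*√74 ≈ 86.023*I)
(n + 32998)*(-25190 + 34253) = (10*I*√74 + 32998)*(-25190 + 34253) = (32998 + 10*I*√74)*9063 = 299060874 + 90630*I*√74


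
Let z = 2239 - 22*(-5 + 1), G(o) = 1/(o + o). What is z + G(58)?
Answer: 269933/116 ≈ 2327.0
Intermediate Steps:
G(o) = 1/(2*o)
z = 2327 (z = 2239 - 22*(-4) = 2239 + 88 = 2327)
z + G(58) = 2327 + (½)/58 = 2327 + (½)*(1/58) = 2327 + 1/116 = 269933/116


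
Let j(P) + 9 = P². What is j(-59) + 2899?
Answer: 6371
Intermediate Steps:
j(P) = -9 + P²
j(-59) + 2899 = (-9 + (-59)²) + 2899 = (-9 + 3481) + 2899 = 3472 + 2899 = 6371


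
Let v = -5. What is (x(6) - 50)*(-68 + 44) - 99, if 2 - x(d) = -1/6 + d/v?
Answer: 5101/5 ≈ 1020.2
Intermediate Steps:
x(d) = 13/6 + d/5 (x(d) = 2 - (-1/6 + d/(-5)) = 2 - (-1*⅙ + d*(-⅕)) = 2 - (-⅙ - d/5) = 2 + (⅙ + d/5) = 13/6 + d/5)
(x(6) - 50)*(-68 + 44) - 99 = ((13/6 + (⅕)*6) - 50)*(-68 + 44) - 99 = ((13/6 + 6/5) - 50)*(-24) - 99 = (101/30 - 50)*(-24) - 99 = -1399/30*(-24) - 99 = 5596/5 - 99 = 5101/5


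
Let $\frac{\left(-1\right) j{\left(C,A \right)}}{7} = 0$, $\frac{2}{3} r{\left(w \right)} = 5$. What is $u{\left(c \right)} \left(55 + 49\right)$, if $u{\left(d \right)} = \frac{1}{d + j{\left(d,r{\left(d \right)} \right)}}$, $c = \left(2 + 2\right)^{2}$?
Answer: $\frac{13}{2} \approx 6.5$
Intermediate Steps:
$r{\left(w \right)} = \frac{15}{2}$ ($r{\left(w \right)} = \frac{3}{2} \cdot 5 = \frac{15}{2}$)
$c = 16$ ($c = 4^{2} = 16$)
$j{\left(C,A \right)} = 0$ ($j{\left(C,A \right)} = \left(-7\right) 0 = 0$)
$u{\left(d \right)} = \frac{1}{d}$ ($u{\left(d \right)} = \frac{1}{d + 0} = \frac{1}{d}$)
$u{\left(c \right)} \left(55 + 49\right) = \frac{55 + 49}{16} = \frac{1}{16} \cdot 104 = \frac{13}{2}$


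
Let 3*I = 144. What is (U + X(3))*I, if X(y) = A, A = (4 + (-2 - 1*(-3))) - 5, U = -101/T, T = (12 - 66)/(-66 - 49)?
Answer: -92920/9 ≈ -10324.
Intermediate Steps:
I = 48 (I = (1/3)*144 = 48)
T = 54/115 (T = -54/(-115) = -54*(-1/115) = 54/115 ≈ 0.46957)
U = -11615/54 (U = -101/54/115 = -101*115/54 = -11615/54 ≈ -215.09)
A = 0 (A = (4 + (-2 + 3)) - 5 = (4 + 1) - 5 = 5 - 5 = 0)
X(y) = 0
(U + X(3))*I = (-11615/54 + 0)*48 = -11615/54*48 = -92920/9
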